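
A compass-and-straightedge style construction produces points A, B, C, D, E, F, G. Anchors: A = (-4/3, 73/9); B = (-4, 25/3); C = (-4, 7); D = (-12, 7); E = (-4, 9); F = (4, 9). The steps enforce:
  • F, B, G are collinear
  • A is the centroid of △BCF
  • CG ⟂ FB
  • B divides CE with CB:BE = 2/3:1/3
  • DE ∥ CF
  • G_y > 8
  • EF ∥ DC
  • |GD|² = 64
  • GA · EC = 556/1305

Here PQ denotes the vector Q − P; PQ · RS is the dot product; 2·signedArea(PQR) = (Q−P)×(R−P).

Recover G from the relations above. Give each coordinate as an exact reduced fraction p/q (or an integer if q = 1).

1. G_x = -596/145  [F, B, G are collinear ∩ CG ⟂ FB]
2. G_y = 1207/145  [F, B, G are collinear ∩ CG ⟂ FB]
   → G = (-596/145, 1207/145)

G = (-596/145, 1207/145)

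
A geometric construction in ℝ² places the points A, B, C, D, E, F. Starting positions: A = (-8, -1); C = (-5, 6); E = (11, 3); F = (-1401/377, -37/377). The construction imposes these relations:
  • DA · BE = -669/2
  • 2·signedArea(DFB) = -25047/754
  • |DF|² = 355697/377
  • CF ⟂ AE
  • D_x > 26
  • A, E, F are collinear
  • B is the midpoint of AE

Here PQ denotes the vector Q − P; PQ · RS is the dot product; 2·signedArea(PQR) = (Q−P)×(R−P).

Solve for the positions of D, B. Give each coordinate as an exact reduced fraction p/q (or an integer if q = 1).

B = (3/2, 1)
D = (27, 0)

1. B_x = 3/2  [B is the midpoint of AE]
2. B_y = 1  [B is the midpoint of AE]
   → B = (3/2, 1)
3. D_x = 27  [DA · BE = -669/2 ∩ 2·signedArea(DFB) = -25047/754]
4. D_y = 0  [DA · BE = -669/2 ∩ 2·signedArea(DFB) = -25047/754]
   → D = (27, 0)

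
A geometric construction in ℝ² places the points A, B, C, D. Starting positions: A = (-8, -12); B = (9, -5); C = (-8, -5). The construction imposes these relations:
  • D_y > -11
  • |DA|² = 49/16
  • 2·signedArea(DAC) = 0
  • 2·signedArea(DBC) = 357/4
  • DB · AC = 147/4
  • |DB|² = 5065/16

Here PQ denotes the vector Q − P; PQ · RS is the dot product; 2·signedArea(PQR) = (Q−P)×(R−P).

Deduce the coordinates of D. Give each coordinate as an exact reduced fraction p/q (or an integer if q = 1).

1. D_x = -8  [2·signedArea(DAC) = 0 ∩ DB · AC = 147/4]
2. D_y = -41/4  [2·signedArea(DAC) = 0 ∩ DB · AC = 147/4]
   → D = (-8, -41/4)

D = (-8, -41/4)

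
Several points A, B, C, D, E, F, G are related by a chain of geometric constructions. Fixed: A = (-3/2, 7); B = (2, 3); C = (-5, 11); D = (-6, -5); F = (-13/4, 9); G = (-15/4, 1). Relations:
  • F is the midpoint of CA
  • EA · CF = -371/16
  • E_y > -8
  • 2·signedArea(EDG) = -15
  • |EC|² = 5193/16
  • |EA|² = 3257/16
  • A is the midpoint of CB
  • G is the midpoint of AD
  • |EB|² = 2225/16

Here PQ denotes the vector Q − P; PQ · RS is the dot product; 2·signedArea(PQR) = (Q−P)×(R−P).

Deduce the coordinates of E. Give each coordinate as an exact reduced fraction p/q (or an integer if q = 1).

1. E_x = -17/4  [2·signedArea(EDG) = -15 ∩ EA · CF = -371/16]
2. E_y = -7  [2·signedArea(EDG) = -15 ∩ EA · CF = -371/16]
   → E = (-17/4, -7)

E = (-17/4, -7)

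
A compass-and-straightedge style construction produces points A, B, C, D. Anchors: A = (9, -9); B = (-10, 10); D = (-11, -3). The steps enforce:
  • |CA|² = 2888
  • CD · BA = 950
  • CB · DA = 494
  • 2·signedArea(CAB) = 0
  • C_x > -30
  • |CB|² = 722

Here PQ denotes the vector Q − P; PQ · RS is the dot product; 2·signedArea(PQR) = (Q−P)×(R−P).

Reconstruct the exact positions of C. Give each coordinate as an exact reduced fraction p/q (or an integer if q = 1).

1. C_x = -29  [2·signedArea(CAB) = 0 ∩ CD · BA = 950]
2. C_y = 29  [2·signedArea(CAB) = 0 ∩ CD · BA = 950]
   → C = (-29, 29)

C = (-29, 29)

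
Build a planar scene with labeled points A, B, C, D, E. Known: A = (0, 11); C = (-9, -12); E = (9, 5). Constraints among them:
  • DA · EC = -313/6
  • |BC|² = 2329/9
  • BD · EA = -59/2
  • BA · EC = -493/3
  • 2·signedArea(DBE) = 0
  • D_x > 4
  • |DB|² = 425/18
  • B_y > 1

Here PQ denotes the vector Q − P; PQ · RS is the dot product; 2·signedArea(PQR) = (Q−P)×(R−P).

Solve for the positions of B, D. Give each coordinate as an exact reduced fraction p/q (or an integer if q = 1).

B = (0, 4/3)
D = (9/2, 19/6)

1. B_x = 0  [line 18·x + 17·y + -68/3 = 0 ∩ |BC|² = 2329/9]
2. B_y = 4/3  [line 18·x + 17·y + -68/3 = 0 ∩ |BC|² = 2329/9]
   → B = (0, 4/3)
3. D_x = 9/2  [BD · EA = -59/2 ∩ 2·signedArea(DBE) = 0]
4. D_y = 19/6  [BD · EA = -59/2 ∩ 2·signedArea(DBE) = 0]
   → D = (9/2, 19/6)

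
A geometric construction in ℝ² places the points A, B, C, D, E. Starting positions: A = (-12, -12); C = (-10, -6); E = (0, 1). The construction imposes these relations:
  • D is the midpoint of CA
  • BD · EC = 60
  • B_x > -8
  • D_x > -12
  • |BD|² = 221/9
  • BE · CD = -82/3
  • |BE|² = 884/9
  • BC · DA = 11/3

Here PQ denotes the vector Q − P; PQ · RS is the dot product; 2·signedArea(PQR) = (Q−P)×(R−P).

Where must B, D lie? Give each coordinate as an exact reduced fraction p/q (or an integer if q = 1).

1. D_x = -11  [D is the midpoint of CA]
2. D_y = -9  [D is the midpoint of CA]
   → D = (-11, -9)
3. B_x = -22/3  [BC · DA = 11/3 ∩ BD · EC = 60]
4. B_y = -17/3  [BC · DA = 11/3 ∩ BD · EC = 60]
   → B = (-22/3, -17/3)

B = (-22/3, -17/3)
D = (-11, -9)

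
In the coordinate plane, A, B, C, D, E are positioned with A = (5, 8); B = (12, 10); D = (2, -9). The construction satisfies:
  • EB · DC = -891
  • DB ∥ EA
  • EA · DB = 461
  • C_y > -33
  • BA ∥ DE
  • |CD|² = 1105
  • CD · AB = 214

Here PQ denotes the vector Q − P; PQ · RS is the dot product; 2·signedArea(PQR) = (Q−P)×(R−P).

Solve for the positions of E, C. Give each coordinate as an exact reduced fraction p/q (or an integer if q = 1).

1. E_x = -5  [DB ∥ EA ∩ BA ∥ DE]
2. E_y = -11  [DB ∥ EA ∩ BA ∥ DE]
   → E = (-5, -11)
3. C_x = -22  [CD · AB = 214 ∩ EB · DC = -891]
4. C_y = -32  [CD · AB = 214 ∩ EB · DC = -891]
   → C = (-22, -32)

C = (-22, -32)
E = (-5, -11)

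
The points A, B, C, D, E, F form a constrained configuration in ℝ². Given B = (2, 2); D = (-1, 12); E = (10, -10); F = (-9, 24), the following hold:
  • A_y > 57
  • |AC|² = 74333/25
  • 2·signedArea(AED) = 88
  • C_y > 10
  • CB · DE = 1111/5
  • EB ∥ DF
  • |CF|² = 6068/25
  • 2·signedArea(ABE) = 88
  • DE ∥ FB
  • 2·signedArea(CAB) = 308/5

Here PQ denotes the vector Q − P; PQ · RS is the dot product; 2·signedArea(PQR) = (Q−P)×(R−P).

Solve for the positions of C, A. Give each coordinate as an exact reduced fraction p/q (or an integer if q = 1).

1. C_x = -7/5  [line -11·x + 22·y + -1221/5 = 0 ∩ |CF|² = 6068/25]
2. C_y = 52/5  [line -11·x + 22·y + -1221/5 = 0 ∩ |CF|² = 6068/25]
   → C = (-7/5, 52/5)
3. A_x = -28  [2·signedArea(CAB) = 308/5 ∩ 2·signedArea(ABE) = 88]
4. A_y = 58  [2·signedArea(CAB) = 308/5 ∩ 2·signedArea(ABE) = 88]
   → A = (-28, 58)

A = (-28, 58)
C = (-7/5, 52/5)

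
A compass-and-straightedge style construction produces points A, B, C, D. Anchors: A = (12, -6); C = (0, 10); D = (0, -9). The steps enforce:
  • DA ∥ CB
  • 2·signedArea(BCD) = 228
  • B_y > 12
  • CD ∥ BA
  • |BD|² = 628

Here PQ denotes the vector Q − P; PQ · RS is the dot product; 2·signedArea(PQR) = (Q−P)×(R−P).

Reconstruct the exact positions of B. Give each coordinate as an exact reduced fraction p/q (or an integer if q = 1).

1. B_x = 12  [CD ∥ BA ∩ DA ∥ CB]
2. B_y = 13  [CD ∥ BA ∩ DA ∥ CB]
   → B = (12, 13)

B = (12, 13)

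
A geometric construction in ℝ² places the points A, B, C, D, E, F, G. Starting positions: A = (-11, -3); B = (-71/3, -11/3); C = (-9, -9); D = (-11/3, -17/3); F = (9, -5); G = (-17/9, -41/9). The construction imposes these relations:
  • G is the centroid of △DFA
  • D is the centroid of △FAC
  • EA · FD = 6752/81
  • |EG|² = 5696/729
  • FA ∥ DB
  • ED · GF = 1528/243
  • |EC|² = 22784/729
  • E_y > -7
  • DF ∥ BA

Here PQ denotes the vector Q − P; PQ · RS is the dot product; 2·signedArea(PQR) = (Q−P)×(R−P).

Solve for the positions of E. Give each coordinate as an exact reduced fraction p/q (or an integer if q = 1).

1. E_x = -115/27  [ED · GF = 1528/243 ∩ EA · FD = 6752/81]
2. E_y = -163/27  [ED · GF = 1528/243 ∩ EA · FD = 6752/81]
   → E = (-115/27, -163/27)

E = (-115/27, -163/27)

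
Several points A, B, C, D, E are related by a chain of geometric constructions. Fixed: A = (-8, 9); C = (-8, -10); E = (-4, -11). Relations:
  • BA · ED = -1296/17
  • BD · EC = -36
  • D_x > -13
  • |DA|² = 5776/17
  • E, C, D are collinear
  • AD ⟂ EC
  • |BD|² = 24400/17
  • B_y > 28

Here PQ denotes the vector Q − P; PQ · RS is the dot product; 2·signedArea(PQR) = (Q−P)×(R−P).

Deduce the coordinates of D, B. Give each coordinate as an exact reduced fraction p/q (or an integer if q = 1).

B = (-12, 29)
D = (-212/17, -151/17)

1. D_x = -212/17  [E, C, D are collinear ∩ AD ⟂ EC]
2. D_y = -151/17  [E, C, D are collinear ∩ AD ⟂ EC]
   → D = (-212/17, -151/17)
3. B_x = -12  [line 4·x + -1·y + 77 = 0 ∩ |BD|² = 24400/17]
4. B_y = 29  [line 4·x + -1·y + 77 = 0 ∩ |BD|² = 24400/17]
   → B = (-12, 29)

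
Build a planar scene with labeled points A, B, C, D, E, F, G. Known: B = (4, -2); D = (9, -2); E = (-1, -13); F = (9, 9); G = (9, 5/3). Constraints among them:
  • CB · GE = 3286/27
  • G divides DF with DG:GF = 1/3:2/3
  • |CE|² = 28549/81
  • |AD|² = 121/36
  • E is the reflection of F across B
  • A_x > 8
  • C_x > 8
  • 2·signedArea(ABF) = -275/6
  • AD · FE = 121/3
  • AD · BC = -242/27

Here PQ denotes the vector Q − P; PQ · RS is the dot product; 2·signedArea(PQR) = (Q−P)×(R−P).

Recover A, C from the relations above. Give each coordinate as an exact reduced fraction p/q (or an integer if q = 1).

A = (9, -1/6)
C = (9, 26/9)

1. A_x = 9  [AD · FE = 121/3 ∩ 2·signedArea(ABF) = -275/6]
2. A_y = -1/6  [AD · FE = 121/3 ∩ 2·signedArea(ABF) = -275/6]
   → A = (9, -1/6)
3. C_x = 9  [CB · GE = 3286/27 ∩ AD · BC = -242/27]
4. C_y = 26/9  [CB · GE = 3286/27 ∩ AD · BC = -242/27]
   → C = (9, 26/9)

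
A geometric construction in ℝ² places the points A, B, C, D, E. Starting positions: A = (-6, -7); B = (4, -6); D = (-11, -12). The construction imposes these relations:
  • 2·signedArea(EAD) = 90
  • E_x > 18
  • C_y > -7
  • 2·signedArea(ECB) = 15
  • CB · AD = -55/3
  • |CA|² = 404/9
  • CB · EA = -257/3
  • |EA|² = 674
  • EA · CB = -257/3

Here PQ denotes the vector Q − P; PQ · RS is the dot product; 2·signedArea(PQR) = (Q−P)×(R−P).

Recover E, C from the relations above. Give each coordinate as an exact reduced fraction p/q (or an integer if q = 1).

C = (2/3, -19/3)
E = (19, 0)

1. E_x = 19  [line 5·x + -5·y + -95 = 0 ∩ |EA|² = 674]
2. E_y = 0  [line 5·x + -5·y + -95 = 0 ∩ |EA|² = 674]
   → E = (19, 0)
3. C_x = 2/3  [2·signedArea(ECB) = 15 ∩ CB · AD = -55/3]
4. C_y = -19/3  [2·signedArea(ECB) = 15 ∩ CB · AD = -55/3]
   → C = (2/3, -19/3)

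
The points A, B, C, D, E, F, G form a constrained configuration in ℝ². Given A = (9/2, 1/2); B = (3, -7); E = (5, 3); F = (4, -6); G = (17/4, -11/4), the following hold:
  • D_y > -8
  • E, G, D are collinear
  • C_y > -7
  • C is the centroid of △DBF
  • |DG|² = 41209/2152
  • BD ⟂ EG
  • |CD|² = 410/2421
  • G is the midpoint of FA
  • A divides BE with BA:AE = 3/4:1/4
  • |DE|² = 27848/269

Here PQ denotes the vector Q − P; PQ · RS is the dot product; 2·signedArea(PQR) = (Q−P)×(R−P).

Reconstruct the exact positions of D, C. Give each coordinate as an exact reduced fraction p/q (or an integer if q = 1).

C = (958/269, -5404/807)
D = (991/269, -1907/269)

1. D_x = 991/269  [E, G, D are collinear ∩ BD ⟂ EG]
2. D_y = -1907/269  [E, G, D are collinear ∩ BD ⟂ EG]
   → D = (991/269, -1907/269)
3. C_x = 958/269  [C is the centroid of △DBF]
4. C_y = -5404/807  [C is the centroid of △DBF]
   → C = (958/269, -5404/807)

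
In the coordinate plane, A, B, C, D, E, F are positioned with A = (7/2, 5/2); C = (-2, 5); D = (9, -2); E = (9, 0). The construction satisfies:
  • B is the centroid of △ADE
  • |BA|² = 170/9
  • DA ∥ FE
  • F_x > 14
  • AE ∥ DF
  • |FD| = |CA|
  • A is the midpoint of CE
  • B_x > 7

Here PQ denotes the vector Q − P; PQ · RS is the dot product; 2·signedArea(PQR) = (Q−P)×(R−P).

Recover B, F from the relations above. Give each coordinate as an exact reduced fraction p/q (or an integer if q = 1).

1. B_x = 43/6  [B is the centroid of △ADE]
2. B_y = 1/6  [B is the centroid of △ADE]
   → B = (43/6, 1/6)
3. F_x = 29/2  [DA ∥ FE ∩ AE ∥ DF]
4. F_y = -9/2  [DA ∥ FE ∩ AE ∥ DF]
   → F = (29/2, -9/2)

B = (43/6, 1/6)
F = (29/2, -9/2)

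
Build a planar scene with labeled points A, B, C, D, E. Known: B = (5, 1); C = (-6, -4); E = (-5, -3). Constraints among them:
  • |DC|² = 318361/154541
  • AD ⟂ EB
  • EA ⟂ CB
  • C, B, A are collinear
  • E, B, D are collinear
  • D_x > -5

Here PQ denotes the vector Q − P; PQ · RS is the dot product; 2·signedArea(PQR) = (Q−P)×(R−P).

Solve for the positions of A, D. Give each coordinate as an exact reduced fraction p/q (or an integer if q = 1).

A = (-350/73, -252/73)
D = (-10540/2117, -6333/2117)

1. A_x = -350/73  [C, B, A are collinear ∩ EA ⟂ CB]
2. A_y = -252/73  [C, B, A are collinear ∩ EA ⟂ CB]
   → A = (-350/73, -252/73)
3. D_x = -10540/2117  [E, B, D are collinear ∩ AD ⟂ EB]
4. D_y = -6333/2117  [E, B, D are collinear ∩ AD ⟂ EB]
   → D = (-10540/2117, -6333/2117)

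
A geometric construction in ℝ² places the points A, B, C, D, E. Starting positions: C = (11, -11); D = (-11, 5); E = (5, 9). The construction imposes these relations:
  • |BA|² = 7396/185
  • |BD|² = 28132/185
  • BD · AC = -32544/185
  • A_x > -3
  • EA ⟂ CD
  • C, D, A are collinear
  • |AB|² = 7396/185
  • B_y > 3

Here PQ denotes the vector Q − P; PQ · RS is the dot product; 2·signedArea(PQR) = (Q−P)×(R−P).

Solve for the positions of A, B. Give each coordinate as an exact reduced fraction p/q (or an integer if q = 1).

A = (-451/185, -227/185)
B = (237/185, 719/185)

1. A_x = -451/185  [C, D, A are collinear ∩ EA ⟂ CD]
2. A_y = -227/185  [C, D, A are collinear ∩ EA ⟂ CD]
   → A = (-451/185, -227/185)
3. B_x = 237/185  [line -2486/185·x + 1808/185·y + -3842/185 = 0 ∩ |BD|² = 28132/185]
4. B_y = 719/185  [line -2486/185·x + 1808/185·y + -3842/185 = 0 ∩ |BD|² = 28132/185]
   → B = (237/185, 719/185)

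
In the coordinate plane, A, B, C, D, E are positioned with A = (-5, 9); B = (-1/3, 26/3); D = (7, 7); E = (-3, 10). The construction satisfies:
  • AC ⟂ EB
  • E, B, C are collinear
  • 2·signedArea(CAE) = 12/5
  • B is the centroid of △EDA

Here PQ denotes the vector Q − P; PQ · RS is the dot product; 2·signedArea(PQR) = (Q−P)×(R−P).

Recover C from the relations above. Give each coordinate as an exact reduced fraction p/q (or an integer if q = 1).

C = (-21/5, 53/5)

1. C_x = -21/5  [E, B, C are collinear ∩ AC ⟂ EB]
2. C_y = 53/5  [E, B, C are collinear ∩ AC ⟂ EB]
   → C = (-21/5, 53/5)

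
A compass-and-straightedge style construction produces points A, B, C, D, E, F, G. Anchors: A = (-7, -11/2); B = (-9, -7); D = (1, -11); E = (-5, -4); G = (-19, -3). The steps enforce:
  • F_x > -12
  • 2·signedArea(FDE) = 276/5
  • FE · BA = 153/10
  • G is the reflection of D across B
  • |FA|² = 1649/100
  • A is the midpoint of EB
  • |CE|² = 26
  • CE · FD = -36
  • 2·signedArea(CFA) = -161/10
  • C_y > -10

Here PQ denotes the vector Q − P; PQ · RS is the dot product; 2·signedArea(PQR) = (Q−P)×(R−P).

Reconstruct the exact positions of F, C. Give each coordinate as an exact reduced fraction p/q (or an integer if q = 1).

C = (-4, -9)
F = (-11, -31/5)

1. F_x = -11  [2·signedArea(FDE) = 276/5 ∩ FE · BA = 153/10]
2. F_y = -31/5  [2·signedArea(FDE) = 276/5 ∩ FE · BA = 153/10]
   → F = (-11, -31/5)
3. C_x = -4  [2·signedArea(CFA) = -161/10 ∩ CE · FD = -36]
4. C_y = -9  [2·signedArea(CFA) = -161/10 ∩ CE · FD = -36]
   → C = (-4, -9)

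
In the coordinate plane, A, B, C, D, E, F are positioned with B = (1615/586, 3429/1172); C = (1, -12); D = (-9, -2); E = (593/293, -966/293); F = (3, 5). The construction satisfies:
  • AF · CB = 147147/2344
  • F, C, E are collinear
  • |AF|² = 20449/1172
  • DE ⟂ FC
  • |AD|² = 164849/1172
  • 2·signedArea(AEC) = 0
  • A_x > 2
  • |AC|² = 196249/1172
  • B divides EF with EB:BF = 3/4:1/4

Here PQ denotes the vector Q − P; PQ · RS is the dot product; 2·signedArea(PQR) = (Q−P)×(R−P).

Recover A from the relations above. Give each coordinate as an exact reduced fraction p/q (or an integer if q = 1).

A = (736/293, 499/586)

1. A_x = 736/293  [2·signedArea(AEC) = 0 ∩ AF · CB = 147147/2344]
2. A_y = 499/586  [2·signedArea(AEC) = 0 ∩ AF · CB = 147147/2344]
   → A = (736/293, 499/586)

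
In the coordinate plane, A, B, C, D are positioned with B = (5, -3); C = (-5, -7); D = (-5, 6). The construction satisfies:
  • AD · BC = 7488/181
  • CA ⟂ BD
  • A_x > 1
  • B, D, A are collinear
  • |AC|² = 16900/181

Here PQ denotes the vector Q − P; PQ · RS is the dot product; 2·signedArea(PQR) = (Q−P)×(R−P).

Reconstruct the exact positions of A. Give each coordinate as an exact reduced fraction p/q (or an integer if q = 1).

1. A_x = 265/181  [B, D, A are collinear ∩ CA ⟂ BD]
2. A_y = 33/181  [B, D, A are collinear ∩ CA ⟂ BD]
   → A = (265/181, 33/181)

A = (265/181, 33/181)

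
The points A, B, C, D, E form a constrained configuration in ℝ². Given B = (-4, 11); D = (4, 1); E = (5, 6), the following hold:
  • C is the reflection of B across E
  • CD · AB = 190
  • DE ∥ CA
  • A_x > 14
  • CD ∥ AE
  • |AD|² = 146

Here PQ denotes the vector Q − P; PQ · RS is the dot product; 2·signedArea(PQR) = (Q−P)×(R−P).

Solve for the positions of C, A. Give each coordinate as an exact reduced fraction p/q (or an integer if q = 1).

1. C_x = 14  [C is the reflection of B across E]
2. C_y = 1  [C is the reflection of B across E]
   → C = (14, 1)
3. A_x = 15  [CD ∥ AE ∩ DE ∥ CA]
4. A_y = 6  [CD ∥ AE ∩ DE ∥ CA]
   → A = (15, 6)

A = (15, 6)
C = (14, 1)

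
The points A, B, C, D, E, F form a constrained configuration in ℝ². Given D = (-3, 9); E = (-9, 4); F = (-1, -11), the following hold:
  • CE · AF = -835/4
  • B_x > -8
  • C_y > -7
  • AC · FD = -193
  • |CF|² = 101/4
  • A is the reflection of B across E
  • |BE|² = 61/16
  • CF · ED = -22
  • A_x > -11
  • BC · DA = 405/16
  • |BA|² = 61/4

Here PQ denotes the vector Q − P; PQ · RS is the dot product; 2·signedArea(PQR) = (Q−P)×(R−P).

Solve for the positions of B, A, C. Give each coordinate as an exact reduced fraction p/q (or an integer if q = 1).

A = (-21/2, 11/4)
B = (-15/2, 21/4)
C = (-3/2, -6)

1. C_x = -3/2  [line -6·x + -5·y + -39 = 0 ∩ |CF|² = 101/4]
2. C_y = -6  [line -6·x + -5·y + -39 = 0 ∩ |CF|² = 101/4]
   → C = (-3/2, -6)
3. A_x = -21/2  [CE · AF = -835/4 ∩ AC · FD = -193]
4. A_y = 11/4  [CE · AF = -835/4 ∩ AC · FD = -193]
   → A = (-21/2, 11/4)
5. B_x = -15/2  [BC · DA = 405/16 ∩ A is the reflection of B across E]
6. B_y = 21/4  [BC · DA = 405/16 ∩ A is the reflection of B across E]
   → B = (-15/2, 21/4)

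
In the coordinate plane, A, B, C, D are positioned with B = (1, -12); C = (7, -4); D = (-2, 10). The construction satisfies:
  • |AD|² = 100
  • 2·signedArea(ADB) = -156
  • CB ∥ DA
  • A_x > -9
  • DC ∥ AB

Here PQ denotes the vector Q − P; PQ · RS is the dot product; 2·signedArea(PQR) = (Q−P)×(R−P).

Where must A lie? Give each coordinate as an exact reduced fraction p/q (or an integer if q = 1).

1. A_x = -8  [DC ∥ AB ∩ CB ∥ DA]
2. A_y = 2  [DC ∥ AB ∩ CB ∥ DA]
   → A = (-8, 2)

A = (-8, 2)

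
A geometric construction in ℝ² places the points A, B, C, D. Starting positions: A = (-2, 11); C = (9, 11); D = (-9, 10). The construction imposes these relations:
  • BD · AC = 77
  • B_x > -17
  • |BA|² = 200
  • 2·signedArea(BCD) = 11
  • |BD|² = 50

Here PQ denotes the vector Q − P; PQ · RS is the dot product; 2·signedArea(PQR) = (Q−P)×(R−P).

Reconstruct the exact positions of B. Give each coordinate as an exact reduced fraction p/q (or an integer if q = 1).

B = (-16, 9)

1. B_x = -16  [2·signedArea(BCD) = 11 ∩ BD · AC = 77]
2. B_y = 9  [2·signedArea(BCD) = 11 ∩ BD · AC = 77]
   → B = (-16, 9)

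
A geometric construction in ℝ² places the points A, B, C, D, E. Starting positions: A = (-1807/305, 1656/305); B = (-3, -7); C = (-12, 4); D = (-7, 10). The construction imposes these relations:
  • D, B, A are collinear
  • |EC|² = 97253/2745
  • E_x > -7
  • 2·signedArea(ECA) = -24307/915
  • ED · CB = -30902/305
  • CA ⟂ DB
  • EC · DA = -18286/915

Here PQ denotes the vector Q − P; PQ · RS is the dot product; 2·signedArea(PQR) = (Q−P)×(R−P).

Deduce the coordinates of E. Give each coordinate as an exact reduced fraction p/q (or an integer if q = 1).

E = (-6382/915, 247/305)

1. E_x = -6382/915  [EC · DA = -18286/915 ∩ ED · CB = -30902/305]
2. E_y = 247/305  [EC · DA = -18286/915 ∩ ED · CB = -30902/305]
   → E = (-6382/915, 247/305)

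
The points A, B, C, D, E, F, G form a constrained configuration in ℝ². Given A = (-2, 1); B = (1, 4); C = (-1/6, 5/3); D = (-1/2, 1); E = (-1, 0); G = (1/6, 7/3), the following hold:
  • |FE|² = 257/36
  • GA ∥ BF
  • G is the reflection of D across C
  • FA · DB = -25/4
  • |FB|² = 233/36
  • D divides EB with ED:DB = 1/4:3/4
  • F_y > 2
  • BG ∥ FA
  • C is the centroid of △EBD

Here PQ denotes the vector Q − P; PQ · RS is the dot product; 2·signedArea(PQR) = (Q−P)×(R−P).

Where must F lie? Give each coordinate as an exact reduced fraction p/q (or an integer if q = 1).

F = (-7/6, 8/3)

1. F_x = -7/6  [BG ∥ FA ∩ GA ∥ BF]
2. F_y = 8/3  [BG ∥ FA ∩ GA ∥ BF]
   → F = (-7/6, 8/3)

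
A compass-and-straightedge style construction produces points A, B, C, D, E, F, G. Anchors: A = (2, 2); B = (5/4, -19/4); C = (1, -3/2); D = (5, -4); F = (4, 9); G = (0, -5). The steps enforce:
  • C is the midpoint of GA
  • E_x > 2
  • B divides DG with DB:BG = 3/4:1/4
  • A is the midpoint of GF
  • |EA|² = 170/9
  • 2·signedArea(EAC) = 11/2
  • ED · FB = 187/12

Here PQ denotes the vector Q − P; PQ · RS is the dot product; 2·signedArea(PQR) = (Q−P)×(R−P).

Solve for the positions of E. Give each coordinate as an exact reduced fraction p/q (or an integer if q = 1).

E = (7/3, -7/3)

1. E_x = 7/3  [ED · FB = 187/12 ∩ 2·signedArea(EAC) = 11/2]
2. E_y = -7/3  [ED · FB = 187/12 ∩ 2·signedArea(EAC) = 11/2]
   → E = (7/3, -7/3)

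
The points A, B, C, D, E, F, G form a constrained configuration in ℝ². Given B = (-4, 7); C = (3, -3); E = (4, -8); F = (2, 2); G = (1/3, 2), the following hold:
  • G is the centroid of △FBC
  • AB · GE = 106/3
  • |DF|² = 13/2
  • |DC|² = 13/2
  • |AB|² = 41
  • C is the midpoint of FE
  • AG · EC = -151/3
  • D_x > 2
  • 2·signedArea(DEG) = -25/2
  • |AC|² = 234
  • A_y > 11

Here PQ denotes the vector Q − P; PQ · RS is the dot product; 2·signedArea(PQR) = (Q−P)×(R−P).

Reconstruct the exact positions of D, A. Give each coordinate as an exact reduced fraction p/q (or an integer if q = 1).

1. D_x = 5/2  [line -10·x + -11/3·y + 139/6 = 0 ∩ |DF|² = 13/2]
2. D_y = -1/2  [line -10·x + -11/3·y + 139/6 = 0 ∩ |DF|² = 13/2]
   → D = (5/2, -1/2)
3. A_x = 0  [AG · EC = -151/3 ∩ AB · GE = 106/3]
4. A_y = 12  [AG · EC = -151/3 ∩ AB · GE = 106/3]
   → A = (0, 12)

A = (0, 12)
D = (5/2, -1/2)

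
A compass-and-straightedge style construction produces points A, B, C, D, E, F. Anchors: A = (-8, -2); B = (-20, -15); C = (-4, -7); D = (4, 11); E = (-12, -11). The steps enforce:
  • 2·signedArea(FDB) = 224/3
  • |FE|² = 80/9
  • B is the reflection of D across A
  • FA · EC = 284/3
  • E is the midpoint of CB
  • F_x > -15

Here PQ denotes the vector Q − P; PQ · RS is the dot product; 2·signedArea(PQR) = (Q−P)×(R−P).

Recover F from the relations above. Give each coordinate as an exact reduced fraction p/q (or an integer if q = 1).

1. F_x = -44/3  [2·signedArea(FDB) = 224/3 ∩ FA · EC = 284/3]
2. F_y = -37/3  [2·signedArea(FDB) = 224/3 ∩ FA · EC = 284/3]
   → F = (-44/3, -37/3)

F = (-44/3, -37/3)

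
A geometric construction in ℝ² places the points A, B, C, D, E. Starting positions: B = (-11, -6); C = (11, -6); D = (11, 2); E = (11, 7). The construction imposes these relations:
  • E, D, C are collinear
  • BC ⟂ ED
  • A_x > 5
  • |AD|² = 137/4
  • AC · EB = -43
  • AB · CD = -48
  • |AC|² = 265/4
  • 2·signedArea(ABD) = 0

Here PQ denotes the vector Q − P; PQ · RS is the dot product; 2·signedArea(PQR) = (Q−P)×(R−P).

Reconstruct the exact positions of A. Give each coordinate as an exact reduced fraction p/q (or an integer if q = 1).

1. A_x = 11/2  [2·signedArea(ABD) = 0 ∩ AC · EB = -43]
2. A_y = 0  [2·signedArea(ABD) = 0 ∩ AC · EB = -43]
   → A = (11/2, 0)

A = (11/2, 0)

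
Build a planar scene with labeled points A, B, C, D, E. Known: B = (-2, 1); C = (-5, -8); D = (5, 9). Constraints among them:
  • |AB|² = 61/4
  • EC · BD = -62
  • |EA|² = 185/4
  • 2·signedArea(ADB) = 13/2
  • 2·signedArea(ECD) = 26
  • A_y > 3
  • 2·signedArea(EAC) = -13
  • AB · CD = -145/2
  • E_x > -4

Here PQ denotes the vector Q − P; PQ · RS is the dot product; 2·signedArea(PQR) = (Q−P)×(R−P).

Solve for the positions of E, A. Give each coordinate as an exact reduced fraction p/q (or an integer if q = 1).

A = (1, 7/2)
E = (-3, -2)

1. E_x = -3  [2·signedArea(ECD) = 26 ∩ EC · BD = -62]
2. E_y = -2  [2·signedArea(ECD) = 26 ∩ EC · BD = -62]
   → E = (-3, -2)
3. A_x = 1  [2·signedArea(EAC) = -13 ∩ AB · CD = -145/2]
4. A_y = 7/2  [2·signedArea(EAC) = -13 ∩ AB · CD = -145/2]
   → A = (1, 7/2)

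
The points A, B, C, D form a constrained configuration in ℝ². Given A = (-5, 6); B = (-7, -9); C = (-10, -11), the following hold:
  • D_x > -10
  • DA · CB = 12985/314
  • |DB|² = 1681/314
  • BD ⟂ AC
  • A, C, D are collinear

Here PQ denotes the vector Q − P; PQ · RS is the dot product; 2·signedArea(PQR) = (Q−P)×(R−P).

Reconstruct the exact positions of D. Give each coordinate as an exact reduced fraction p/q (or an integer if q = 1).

1. D_x = -2895/314  [A, C, D are collinear ∩ BD ⟂ AC]
2. D_y = -2621/314  [A, C, D are collinear ∩ BD ⟂ AC]
   → D = (-2895/314, -2621/314)

D = (-2895/314, -2621/314)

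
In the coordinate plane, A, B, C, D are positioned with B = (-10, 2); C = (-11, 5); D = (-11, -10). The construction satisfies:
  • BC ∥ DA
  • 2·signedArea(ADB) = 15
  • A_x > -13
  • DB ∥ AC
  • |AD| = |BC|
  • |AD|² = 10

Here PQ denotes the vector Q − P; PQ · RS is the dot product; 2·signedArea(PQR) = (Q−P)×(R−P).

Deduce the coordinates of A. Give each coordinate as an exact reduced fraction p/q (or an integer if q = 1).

A = (-12, -7)

1. A_x = -12  [DB ∥ AC ∩ BC ∥ DA]
2. A_y = -7  [DB ∥ AC ∩ BC ∥ DA]
   → A = (-12, -7)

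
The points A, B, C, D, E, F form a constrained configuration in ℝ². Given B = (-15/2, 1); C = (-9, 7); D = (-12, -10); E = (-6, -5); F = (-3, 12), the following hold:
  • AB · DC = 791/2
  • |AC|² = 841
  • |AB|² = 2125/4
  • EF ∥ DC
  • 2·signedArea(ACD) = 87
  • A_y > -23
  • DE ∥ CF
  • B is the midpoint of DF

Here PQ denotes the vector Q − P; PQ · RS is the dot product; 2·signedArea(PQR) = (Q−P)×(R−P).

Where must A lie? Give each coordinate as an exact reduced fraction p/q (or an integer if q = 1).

1. A_x = -9  [2·signedArea(ACD) = 87 ∩ AB · DC = 791/2]
2. A_y = -22  [2·signedArea(ACD) = 87 ∩ AB · DC = 791/2]
   → A = (-9, -22)

A = (-9, -22)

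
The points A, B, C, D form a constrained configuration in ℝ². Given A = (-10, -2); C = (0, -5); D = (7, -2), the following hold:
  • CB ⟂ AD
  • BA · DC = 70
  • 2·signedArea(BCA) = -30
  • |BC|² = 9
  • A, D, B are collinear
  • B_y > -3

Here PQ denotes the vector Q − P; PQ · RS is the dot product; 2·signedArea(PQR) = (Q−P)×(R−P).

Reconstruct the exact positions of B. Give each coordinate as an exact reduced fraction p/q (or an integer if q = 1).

1. B_x = 0  [A, D, B are collinear ∩ CB ⟂ AD]
2. B_y = -2  [A, D, B are collinear ∩ CB ⟂ AD]
   → B = (0, -2)

B = (0, -2)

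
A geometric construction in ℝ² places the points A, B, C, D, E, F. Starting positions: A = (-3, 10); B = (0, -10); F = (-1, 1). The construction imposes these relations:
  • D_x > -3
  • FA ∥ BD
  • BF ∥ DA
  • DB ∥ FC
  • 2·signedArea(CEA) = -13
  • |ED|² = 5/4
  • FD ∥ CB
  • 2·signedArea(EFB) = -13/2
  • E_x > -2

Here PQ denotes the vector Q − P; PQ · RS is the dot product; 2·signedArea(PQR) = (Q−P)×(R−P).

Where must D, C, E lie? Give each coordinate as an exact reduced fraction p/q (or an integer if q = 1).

C = (1, -8)
D = (-2, -1)
E = (-3/2, 0)

1. D_x = -2  [BF ∥ DA ∩ FA ∥ BD]
2. D_y = -1  [BF ∥ DA ∩ FA ∥ BD]
   → D = (-2, -1)
3. C_x = 1  [FD ∥ CB ∩ DB ∥ FC]
4. C_y = -8  [FD ∥ CB ∩ DB ∥ FC]
   → C = (1, -8)
5. E_x = -3/2  [2·signedArea(EFB) = -13/2 ∩ 2·signedArea(CEA) = -13]
6. E_y = 0  [2·signedArea(EFB) = -13/2 ∩ 2·signedArea(CEA) = -13]
   → E = (-3/2, 0)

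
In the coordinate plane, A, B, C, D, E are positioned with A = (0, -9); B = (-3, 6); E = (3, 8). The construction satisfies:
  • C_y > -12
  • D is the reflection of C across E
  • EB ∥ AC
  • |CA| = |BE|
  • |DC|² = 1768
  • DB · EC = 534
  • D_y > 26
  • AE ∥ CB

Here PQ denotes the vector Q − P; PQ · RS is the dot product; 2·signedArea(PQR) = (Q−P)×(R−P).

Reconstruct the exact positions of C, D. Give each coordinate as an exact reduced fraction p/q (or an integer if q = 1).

C = (-6, -11)
D = (12, 27)

1. C_x = -6  [AE ∥ CB ∩ EB ∥ AC]
2. C_y = -11  [AE ∥ CB ∩ EB ∥ AC]
   → C = (-6, -11)
3. D_x = 12  [D is the reflection of C across E]
4. D_y = 27  [D is the reflection of C across E]
   → D = (12, 27)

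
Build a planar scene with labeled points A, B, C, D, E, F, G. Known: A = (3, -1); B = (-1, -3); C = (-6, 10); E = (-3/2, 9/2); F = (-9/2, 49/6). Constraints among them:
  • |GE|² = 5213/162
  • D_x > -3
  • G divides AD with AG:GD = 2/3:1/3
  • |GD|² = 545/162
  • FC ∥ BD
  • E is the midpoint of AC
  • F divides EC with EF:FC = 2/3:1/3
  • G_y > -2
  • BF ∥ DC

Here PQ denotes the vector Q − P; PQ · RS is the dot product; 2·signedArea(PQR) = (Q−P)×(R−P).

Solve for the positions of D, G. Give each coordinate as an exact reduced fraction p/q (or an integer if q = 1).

1. D_x = -5/2  [BF ∥ DC ∩ FC ∥ BD]
2. D_y = -7/6  [BF ∥ DC ∩ FC ∥ BD]
   → D = (-5/2, -7/6)
3. G_x = -2/3  [G divides AD with AG:GD = 2/3:1/3]
4. G_y = -10/9  [G divides AD with AG:GD = 2/3:1/3]
   → G = (-2/3, -10/9)

D = (-5/2, -7/6)
G = (-2/3, -10/9)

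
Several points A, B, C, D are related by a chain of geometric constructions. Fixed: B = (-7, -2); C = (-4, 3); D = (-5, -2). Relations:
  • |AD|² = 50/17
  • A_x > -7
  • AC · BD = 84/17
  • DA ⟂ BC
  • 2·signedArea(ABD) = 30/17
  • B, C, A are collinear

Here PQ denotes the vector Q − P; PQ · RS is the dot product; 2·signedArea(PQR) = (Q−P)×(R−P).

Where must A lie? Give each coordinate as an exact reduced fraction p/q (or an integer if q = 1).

A = (-110/17, -19/17)

1. A_x = -110/17  [B, C, A are collinear ∩ DA ⟂ BC]
2. A_y = -19/17  [B, C, A are collinear ∩ DA ⟂ BC]
   → A = (-110/17, -19/17)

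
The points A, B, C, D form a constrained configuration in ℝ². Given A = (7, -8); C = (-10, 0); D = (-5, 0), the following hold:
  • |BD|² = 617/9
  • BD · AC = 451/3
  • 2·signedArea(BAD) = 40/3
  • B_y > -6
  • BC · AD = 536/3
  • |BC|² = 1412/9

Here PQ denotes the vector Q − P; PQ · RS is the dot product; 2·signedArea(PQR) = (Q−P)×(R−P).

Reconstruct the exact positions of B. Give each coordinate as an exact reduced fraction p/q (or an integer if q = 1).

B = (4/3, -16/3)

1. B_x = 4/3  [BC · AD = 536/3 ∩ BD · AC = 451/3]
2. B_y = -16/3  [BC · AD = 536/3 ∩ BD · AC = 451/3]
   → B = (4/3, -16/3)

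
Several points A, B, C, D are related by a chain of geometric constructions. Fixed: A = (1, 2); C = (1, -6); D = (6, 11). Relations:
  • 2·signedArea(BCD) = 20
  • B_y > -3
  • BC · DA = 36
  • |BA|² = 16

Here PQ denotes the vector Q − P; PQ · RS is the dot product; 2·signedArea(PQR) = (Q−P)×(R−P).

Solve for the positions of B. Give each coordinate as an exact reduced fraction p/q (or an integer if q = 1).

1. B_x = 1  [BC · DA = 36 ∩ 2·signedArea(BCD) = 20]
2. B_y = -2  [BC · DA = 36 ∩ 2·signedArea(BCD) = 20]
   → B = (1, -2)

B = (1, -2)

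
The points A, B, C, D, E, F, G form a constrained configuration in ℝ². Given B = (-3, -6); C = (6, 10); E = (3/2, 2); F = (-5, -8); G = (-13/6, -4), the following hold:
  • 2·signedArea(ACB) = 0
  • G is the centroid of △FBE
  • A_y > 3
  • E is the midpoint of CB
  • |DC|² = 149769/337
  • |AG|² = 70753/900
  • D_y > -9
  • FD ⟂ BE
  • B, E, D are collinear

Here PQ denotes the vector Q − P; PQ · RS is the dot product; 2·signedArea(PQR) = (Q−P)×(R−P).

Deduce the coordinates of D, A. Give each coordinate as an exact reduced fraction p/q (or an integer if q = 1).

A = (12/5, 18/5)
D = (-1461/337, -2822/337)

1. D_x = -1461/337  [B, E, D are collinear ∩ FD ⟂ BE]
2. D_y = -2822/337  [B, E, D are collinear ∩ FD ⟂ BE]
   → D = (-1461/337, -2822/337)
3. A_x = 12/5  [line 16·x + -9·y + -6 = 0 ∩ |AG|² = 70753/900]
4. A_y = 18/5  [line 16·x + -9·y + -6 = 0 ∩ |AG|² = 70753/900]
   → A = (12/5, 18/5)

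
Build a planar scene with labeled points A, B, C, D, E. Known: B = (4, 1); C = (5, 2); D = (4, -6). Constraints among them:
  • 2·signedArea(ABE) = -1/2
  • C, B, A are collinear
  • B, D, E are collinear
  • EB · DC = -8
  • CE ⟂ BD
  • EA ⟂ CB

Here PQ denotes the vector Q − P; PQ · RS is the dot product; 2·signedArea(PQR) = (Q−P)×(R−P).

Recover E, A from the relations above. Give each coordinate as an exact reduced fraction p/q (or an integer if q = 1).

1. E_x = 4  [B, D, E are collinear ∩ CE ⟂ BD]
2. E_y = 2  [B, D, E are collinear ∩ CE ⟂ BD]
   → E = (4, 2)
3. A_x = 9/2  [C, B, A are collinear ∩ EA ⟂ CB]
4. A_y = 3/2  [C, B, A are collinear ∩ EA ⟂ CB]
   → A = (9/2, 3/2)

A = (9/2, 3/2)
E = (4, 2)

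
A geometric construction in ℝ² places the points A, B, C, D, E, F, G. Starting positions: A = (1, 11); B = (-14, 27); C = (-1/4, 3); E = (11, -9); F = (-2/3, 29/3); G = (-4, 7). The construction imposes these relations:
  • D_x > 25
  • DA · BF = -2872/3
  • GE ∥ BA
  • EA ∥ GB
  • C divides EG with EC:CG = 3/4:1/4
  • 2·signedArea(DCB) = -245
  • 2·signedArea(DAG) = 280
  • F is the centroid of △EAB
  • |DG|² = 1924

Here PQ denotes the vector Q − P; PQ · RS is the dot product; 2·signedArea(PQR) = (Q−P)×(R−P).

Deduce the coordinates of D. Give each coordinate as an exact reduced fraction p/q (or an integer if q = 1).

D = (26, -25)

1. D_x = 26  [2·signedArea(DAG) = 280 ∩ 2·signedArea(DCB) = -245]
2. D_y = -25  [2·signedArea(DAG) = 280 ∩ 2·signedArea(DCB) = -245]
   → D = (26, -25)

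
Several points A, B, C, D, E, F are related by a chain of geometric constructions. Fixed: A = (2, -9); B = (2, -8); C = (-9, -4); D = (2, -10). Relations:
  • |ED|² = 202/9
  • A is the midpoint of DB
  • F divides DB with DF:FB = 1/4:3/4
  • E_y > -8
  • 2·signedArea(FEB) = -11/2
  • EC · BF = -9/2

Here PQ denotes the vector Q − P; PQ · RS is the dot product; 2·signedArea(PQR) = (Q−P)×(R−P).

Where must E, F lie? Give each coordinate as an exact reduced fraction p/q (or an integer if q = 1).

1. F_x = 2  [F divides DB with DF:FB = 1/4:3/4]
2. F_y = -19/2  [F divides DB with DF:FB = 1/4:3/4]
   → F = (2, -19/2)
3. E_x = -5/3  [EC · BF = -9/2 ∩ 2·signedArea(FEB) = -11/2]
4. E_y = -7  [EC · BF = -9/2 ∩ 2·signedArea(FEB) = -11/2]
   → E = (-5/3, -7)

E = (-5/3, -7)
F = (2, -19/2)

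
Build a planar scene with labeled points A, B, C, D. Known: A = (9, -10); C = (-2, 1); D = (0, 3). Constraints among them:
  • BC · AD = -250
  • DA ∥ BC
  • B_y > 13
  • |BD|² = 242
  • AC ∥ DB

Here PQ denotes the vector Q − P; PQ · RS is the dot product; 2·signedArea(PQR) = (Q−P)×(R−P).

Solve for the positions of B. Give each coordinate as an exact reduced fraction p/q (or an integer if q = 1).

B = (-11, 14)

1. B_x = -11  [DA ∥ BC ∩ AC ∥ DB]
2. B_y = 14  [DA ∥ BC ∩ AC ∥ DB]
   → B = (-11, 14)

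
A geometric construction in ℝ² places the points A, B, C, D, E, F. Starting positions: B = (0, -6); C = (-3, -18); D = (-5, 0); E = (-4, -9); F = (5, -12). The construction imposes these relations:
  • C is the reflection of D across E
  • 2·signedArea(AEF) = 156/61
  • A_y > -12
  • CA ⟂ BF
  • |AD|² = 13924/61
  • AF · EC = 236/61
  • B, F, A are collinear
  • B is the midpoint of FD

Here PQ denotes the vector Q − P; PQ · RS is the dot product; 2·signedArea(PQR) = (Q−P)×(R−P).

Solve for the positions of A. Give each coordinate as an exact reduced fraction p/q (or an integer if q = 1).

A = (285/61, -708/61)

1. A_x = 285/61  [B, F, A are collinear ∩ CA ⟂ BF]
2. A_y = -708/61  [B, F, A are collinear ∩ CA ⟂ BF]
   → A = (285/61, -708/61)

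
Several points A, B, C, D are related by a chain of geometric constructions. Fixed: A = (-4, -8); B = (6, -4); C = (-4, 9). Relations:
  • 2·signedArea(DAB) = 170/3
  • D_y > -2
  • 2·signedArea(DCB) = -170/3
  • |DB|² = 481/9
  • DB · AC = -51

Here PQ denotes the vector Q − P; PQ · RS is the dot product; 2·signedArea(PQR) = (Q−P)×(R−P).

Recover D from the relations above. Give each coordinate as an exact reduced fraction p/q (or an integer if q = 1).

1. D_x = -2/3  [DB · AC = -51 ∩ 2·signedArea(DAB) = 170/3]
2. D_y = -1  [DB · AC = -51 ∩ 2·signedArea(DAB) = 170/3]
   → D = (-2/3, -1)

D = (-2/3, -1)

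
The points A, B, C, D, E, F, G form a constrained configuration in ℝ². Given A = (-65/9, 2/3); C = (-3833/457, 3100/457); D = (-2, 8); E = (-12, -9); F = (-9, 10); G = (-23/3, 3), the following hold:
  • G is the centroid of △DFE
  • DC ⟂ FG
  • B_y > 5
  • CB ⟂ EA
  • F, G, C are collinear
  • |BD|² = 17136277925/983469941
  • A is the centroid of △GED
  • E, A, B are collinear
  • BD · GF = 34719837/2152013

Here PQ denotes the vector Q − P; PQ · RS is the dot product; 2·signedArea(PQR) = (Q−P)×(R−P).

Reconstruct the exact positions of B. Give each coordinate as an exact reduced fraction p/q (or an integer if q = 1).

1. B_x = -10805890/2152013  [E, A, B are collinear ∩ CB ⟂ EA]
2. B_y = 11017677/2152013  [E, A, B are collinear ∩ CB ⟂ EA]
   → B = (-10805890/2152013, 11017677/2152013)

B = (-10805890/2152013, 11017677/2152013)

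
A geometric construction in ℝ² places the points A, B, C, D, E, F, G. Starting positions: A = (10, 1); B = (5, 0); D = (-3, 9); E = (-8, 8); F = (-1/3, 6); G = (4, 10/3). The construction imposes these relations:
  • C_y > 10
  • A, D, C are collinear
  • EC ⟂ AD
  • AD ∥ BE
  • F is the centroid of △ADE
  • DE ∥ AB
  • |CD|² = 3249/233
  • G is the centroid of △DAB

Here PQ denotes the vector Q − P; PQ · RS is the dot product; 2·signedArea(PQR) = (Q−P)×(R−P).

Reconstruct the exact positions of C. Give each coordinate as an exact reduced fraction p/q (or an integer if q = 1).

1. C_x = -1440/233  [A, D, C are collinear ∩ EC ⟂ AD]
2. C_y = 2553/233  [A, D, C are collinear ∩ EC ⟂ AD]
   → C = (-1440/233, 2553/233)

C = (-1440/233, 2553/233)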